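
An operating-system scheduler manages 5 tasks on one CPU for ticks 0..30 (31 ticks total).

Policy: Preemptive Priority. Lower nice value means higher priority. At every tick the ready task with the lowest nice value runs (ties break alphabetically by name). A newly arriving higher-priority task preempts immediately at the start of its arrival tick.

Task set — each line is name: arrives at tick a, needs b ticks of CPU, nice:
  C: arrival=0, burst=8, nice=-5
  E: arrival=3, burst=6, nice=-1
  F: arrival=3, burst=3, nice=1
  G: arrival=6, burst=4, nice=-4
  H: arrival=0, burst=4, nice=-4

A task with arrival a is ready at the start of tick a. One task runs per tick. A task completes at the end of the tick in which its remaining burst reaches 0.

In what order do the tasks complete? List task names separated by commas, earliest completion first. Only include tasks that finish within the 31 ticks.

t=0: ready={C,H} → run C
t=1: ready={C,H} → run C
t=2: ready={C,H} → run C
t=3: ready={C,E,F,H} → run C
t=4: ready={C,E,F,H} → run C
t=5: ready={C,E,F,H} → run C
t=6: ready={C,E,F,G,H} → run C
t=7: ready={C,E,F,G,H} → run C
t=8: ready={E,F,G,H} → run G
t=9: ready={E,F,G,H} → run G
t=10: ready={E,F,G,H} → run G
t=11: ready={E,F,G,H} → run G
t=12: ready={E,F,H} → run H
t=13: ready={E,F,H} → run H
t=14: ready={E,F,H} → run H
t=15: ready={E,F,H} → run H
t=16: ready={E,F} → run E
t=17: ready={E,F} → run E
t=18: ready={E,F} → run E
t=19: ready={E,F} → run E
t=20: ready={E,F} → run E
t=21: ready={E,F} → run E
t=22: ready={F} → run F
t=23: ready={F} → run F
t=24: ready={F} → run F
t=25: (idle)
t=26: (idle)
t=27: (idle)
t=28: (idle)
t=29: (idle)
t=30: (idle)

completion order = C, G, H, E, F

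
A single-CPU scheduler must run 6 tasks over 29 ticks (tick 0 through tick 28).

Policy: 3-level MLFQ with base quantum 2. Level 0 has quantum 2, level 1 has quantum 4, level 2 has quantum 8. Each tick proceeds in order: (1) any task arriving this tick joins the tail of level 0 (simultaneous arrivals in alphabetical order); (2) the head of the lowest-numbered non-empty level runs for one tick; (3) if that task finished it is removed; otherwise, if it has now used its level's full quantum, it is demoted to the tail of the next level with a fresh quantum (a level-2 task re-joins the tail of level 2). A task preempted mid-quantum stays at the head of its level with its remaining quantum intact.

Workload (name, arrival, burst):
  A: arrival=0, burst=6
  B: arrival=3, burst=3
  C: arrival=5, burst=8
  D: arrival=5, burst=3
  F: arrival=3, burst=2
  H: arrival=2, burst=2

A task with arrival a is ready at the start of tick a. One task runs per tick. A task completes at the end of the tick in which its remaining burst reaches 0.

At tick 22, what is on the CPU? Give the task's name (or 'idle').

running at tick 22 = C

t=0: L0/L1/L2 = A/-/- → run A
t=1: L0/L1/L2 = A/-/- → run A
t=2: L0/L1/L2 = H/A/- → run H
t=3: L0/L1/L2 = HBF/A/- → run H
t=4: L0/L1/L2 = BF/A/- → run B
t=5: L0/L1/L2 = BFCD/A/- → run B
t=6: L0/L1/L2 = FCD/AB/- → run F
t=7: L0/L1/L2 = FCD/AB/- → run F
t=8: L0/L1/L2 = CD/AB/- → run C
t=9: L0/L1/L2 = CD/AB/- → run C
t=10: L0/L1/L2 = D/ABC/- → run D
t=11: L0/L1/L2 = D/ABC/- → run D
t=12: L0/L1/L2 = -/ABCD/- → run A
t=13: L0/L1/L2 = -/ABCD/- → run A
t=14: L0/L1/L2 = -/ABCD/- → run A
t=15: L0/L1/L2 = -/ABCD/- → run A
t=16: L0/L1/L2 = -/BCD/- → run B
t=17: L0/L1/L2 = -/CD/- → run C
t=18: L0/L1/L2 = -/CD/- → run C
t=19: L0/L1/L2 = -/CD/- → run C
t=20: L0/L1/L2 = -/CD/- → run C
t=21: L0/L1/L2 = -/D/C → run D
t=22: L0/L1/L2 = -/-/C → run C
t=23: L0/L1/L2 = -/-/C → run C
t=24: (idle)
t=25: (idle)
t=26: (idle)
t=27: (idle)
t=28: (idle)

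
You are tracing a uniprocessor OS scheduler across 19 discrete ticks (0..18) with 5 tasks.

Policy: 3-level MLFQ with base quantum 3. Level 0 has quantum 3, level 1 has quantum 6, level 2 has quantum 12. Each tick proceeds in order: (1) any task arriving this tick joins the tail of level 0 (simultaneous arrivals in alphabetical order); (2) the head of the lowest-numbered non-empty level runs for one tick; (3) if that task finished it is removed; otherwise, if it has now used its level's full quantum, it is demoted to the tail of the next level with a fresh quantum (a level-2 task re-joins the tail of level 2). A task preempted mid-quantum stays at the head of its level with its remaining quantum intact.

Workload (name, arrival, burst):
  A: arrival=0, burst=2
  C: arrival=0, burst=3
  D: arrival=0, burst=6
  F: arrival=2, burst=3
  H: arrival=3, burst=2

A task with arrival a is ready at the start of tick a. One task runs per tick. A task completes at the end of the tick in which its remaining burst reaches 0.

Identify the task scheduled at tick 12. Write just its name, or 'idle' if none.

running at tick 12 = H

t=0: L0/L1/L2 = ACD/-/- → run A
t=1: L0/L1/L2 = ACD/-/- → run A
t=2: L0/L1/L2 = CDF/-/- → run C
t=3: L0/L1/L2 = CDFH/-/- → run C
t=4: L0/L1/L2 = CDFH/-/- → run C
t=5: L0/L1/L2 = DFH/-/- → run D
t=6: L0/L1/L2 = DFH/-/- → run D
t=7: L0/L1/L2 = DFH/-/- → run D
t=8: L0/L1/L2 = FH/D/- → run F
t=9: L0/L1/L2 = FH/D/- → run F
t=10: L0/L1/L2 = FH/D/- → run F
t=11: L0/L1/L2 = H/D/- → run H
t=12: L0/L1/L2 = H/D/- → run H
t=13: L0/L1/L2 = -/D/- → run D
t=14: L0/L1/L2 = -/D/- → run D
t=15: L0/L1/L2 = -/D/- → run D
t=16: (idle)
t=17: (idle)
t=18: (idle)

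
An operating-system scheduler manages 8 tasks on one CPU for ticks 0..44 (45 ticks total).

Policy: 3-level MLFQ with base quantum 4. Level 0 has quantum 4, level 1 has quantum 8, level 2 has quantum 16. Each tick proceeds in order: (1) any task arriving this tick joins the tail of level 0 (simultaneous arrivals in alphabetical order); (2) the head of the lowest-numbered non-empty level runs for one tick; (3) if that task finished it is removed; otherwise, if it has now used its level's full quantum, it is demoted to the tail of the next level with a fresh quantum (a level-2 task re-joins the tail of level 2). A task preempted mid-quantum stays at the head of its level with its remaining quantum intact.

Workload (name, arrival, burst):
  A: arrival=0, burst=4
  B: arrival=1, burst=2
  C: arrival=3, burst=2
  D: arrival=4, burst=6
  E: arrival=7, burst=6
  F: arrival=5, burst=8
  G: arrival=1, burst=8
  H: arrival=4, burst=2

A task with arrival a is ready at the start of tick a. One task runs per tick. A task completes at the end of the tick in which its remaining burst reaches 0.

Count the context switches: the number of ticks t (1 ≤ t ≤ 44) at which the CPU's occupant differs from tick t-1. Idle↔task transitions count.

context switches = 12

t=0: L0/L1/L2 = A/-/- → run A
t=1: L0/L1/L2 = ABG/-/- → run A
t=2: L0/L1/L2 = ABG/-/- → run A
t=3: L0/L1/L2 = ABGC/-/- → run A
t=4: L0/L1/L2 = BGCDH/-/- → run B
t=5: L0/L1/L2 = BGCDHF/-/- → run B
t=6: L0/L1/L2 = GCDHF/-/- → run G
t=7: L0/L1/L2 = GCDHFE/-/- → run G
t=8: L0/L1/L2 = GCDHFE/-/- → run G
t=9: L0/L1/L2 = GCDHFE/-/- → run G
t=10: L0/L1/L2 = CDHFE/G/- → run C
t=11: L0/L1/L2 = CDHFE/G/- → run C
t=12: L0/L1/L2 = DHFE/G/- → run D
t=13: L0/L1/L2 = DHFE/G/- → run D
t=14: L0/L1/L2 = DHFE/G/- → run D
t=15: L0/L1/L2 = DHFE/G/- → run D
t=16: L0/L1/L2 = HFE/GD/- → run H
t=17: L0/L1/L2 = HFE/GD/- → run H
t=18: L0/L1/L2 = FE/GD/- → run F
t=19: L0/L1/L2 = FE/GD/- → run F
t=20: L0/L1/L2 = FE/GD/- → run F
t=21: L0/L1/L2 = FE/GD/- → run F
t=22: L0/L1/L2 = E/GDF/- → run E
t=23: L0/L1/L2 = E/GDF/- → run E
t=24: L0/L1/L2 = E/GDF/- → run E
t=25: L0/L1/L2 = E/GDF/- → run E
t=26: L0/L1/L2 = -/GDFE/- → run G
t=27: L0/L1/L2 = -/GDFE/- → run G
t=28: L0/L1/L2 = -/GDFE/- → run G
t=29: L0/L1/L2 = -/GDFE/- → run G
t=30: L0/L1/L2 = -/DFE/- → run D
t=31: L0/L1/L2 = -/DFE/- → run D
t=32: L0/L1/L2 = -/FE/- → run F
t=33: L0/L1/L2 = -/FE/- → run F
t=34: L0/L1/L2 = -/FE/- → run F
t=35: L0/L1/L2 = -/FE/- → run F
t=36: L0/L1/L2 = -/E/- → run E
t=37: L0/L1/L2 = -/E/- → run E
t=38: (idle)
t=39: (idle)
t=40: (idle)
t=41: (idle)
t=42: (idle)
t=43: (idle)
t=44: (idle)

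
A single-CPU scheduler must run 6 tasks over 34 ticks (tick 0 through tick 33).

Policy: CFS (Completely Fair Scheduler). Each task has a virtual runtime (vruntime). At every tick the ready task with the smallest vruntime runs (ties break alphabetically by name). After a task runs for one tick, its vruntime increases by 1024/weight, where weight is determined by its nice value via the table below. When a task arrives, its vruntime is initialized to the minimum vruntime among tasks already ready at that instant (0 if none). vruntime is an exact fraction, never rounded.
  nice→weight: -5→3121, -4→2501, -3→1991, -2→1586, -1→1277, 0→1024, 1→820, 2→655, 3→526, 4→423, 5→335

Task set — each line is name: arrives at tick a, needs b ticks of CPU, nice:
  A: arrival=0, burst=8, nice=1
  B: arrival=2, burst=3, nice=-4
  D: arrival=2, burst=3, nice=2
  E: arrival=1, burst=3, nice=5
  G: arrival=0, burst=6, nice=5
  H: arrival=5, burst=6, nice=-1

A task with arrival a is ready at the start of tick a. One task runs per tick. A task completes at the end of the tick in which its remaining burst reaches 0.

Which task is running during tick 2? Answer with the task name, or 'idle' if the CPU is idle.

t=0: vr[A=0 G=0] → run A
t=1: vr[A=256/205 E=0 G=0] → run E
t=2: vr[A=256/205 B=0 D=0 E=1024/335 G=0] → run B
t=3: vr[A=256/205 B=1024/2501 D=0 E=1024/335 G=0] → run D
t=4: vr[A=256/205 B=1024/2501 D=1024/655 E=1024/335 G=0] → run G
t=5: vr[A=256/205 B=1024/2501 D=1024/655 E=1024/335 G=1024/335 H=1024/2501] → run B
t=6: vr[A=256/205 B=2048/2501 D=1024/655 E=1024/335 G=1024/335 H=1024/2501] → run H
t=7: vr[A=256/205 B=2048/2501 D=1024/655 E=1024/335 G=1024/335 H=3868672/3193777] → run B
t=8: vr[A=256/205 D=1024/655 E=1024/335 G=1024/335 H=3868672/3193777] → run H
t=9: vr[A=256/205 D=1024/655 E=1024/335 G=1024/335 H=6429696/3193777] → run A
t=10: vr[A=512/205 D=1024/655 E=1024/335 G=1024/335 H=6429696/3193777] → run D
t=11: vr[A=512/205 D=2048/655 E=1024/335 G=1024/335 H=6429696/3193777] → run H
t=12: vr[A=512/205 D=2048/655 E=1024/335 G=1024/335 H=8990720/3193777] → run A
t=13: vr[A=768/205 D=2048/655 E=1024/335 G=1024/335 H=8990720/3193777] → run H
t=14: vr[A=768/205 D=2048/655 E=1024/335 G=1024/335 H=11551744/3193777] → run E
t=15: vr[A=768/205 D=2048/655 E=2048/335 G=1024/335 H=11551744/3193777] → run G
t=16: vr[A=768/205 D=2048/655 E=2048/335 G=2048/335 H=11551744/3193777] → run D
t=17: vr[A=768/205 E=2048/335 G=2048/335 H=11551744/3193777] → run H
t=18: vr[A=768/205 E=2048/335 G=2048/335 H=14112768/3193777] → run A
t=19: vr[A=1024/205 E=2048/335 G=2048/335 H=14112768/3193777] → run H
t=20: vr[A=1024/205 E=2048/335 G=2048/335] → run A
t=21: vr[A=256/41 E=2048/335 G=2048/335] → run E
t=22: vr[A=256/41 G=2048/335] → run G
t=23: vr[A=256/41 G=3072/335] → run A
t=24: vr[A=1536/205 G=3072/335] → run A
t=25: vr[A=1792/205 G=3072/335] → run A
t=26: vr[G=3072/335] → run G
t=27: vr[G=4096/335] → run G
t=28: vr[G=1024/67] → run G
t=29: (idle)
t=30: (idle)
t=31: (idle)
t=32: (idle)
t=33: (idle)

running at tick 2 = B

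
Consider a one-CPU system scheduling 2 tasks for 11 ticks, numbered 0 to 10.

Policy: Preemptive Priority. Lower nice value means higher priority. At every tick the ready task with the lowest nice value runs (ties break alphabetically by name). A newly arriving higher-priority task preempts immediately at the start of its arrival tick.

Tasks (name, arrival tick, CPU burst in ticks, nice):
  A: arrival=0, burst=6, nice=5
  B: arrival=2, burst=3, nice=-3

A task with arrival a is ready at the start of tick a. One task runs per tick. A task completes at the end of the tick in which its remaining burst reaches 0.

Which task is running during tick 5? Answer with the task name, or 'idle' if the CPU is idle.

t=0: ready={A} → run A
t=1: ready={A} → run A
t=2: ready={A,B} → run B
t=3: ready={A,B} → run B
t=4: ready={A,B} → run B
t=5: ready={A} → run A
t=6: ready={A} → run A
t=7: ready={A} → run A
t=8: ready={A} → run A
t=9: (idle)
t=10: (idle)

running at tick 5 = A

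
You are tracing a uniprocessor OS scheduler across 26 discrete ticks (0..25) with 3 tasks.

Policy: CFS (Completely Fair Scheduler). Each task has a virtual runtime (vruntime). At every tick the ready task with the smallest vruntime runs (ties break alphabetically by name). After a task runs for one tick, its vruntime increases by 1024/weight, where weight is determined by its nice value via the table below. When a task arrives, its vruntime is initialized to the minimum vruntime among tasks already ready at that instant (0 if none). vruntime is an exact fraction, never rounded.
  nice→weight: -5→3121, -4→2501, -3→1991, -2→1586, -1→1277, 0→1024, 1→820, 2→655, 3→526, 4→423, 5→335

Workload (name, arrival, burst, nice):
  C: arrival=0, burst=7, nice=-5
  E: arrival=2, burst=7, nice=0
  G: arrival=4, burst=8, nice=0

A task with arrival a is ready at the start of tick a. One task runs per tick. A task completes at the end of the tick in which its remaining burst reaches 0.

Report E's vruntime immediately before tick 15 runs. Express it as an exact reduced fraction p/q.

t=0: vr[C=0] → run C
t=1: vr[C=1024/3121] → run C
t=2: vr[C=2048/3121 E=2048/3121] → run C
t=3: vr[C=3072/3121 E=2048/3121] → run E
t=4: vr[C=3072/3121 E=5169/3121 G=3072/3121] → run C
t=5: vr[C=4096/3121 E=5169/3121 G=3072/3121] → run G
t=6: vr[C=4096/3121 E=5169/3121 G=6193/3121] → run C
t=7: vr[C=5120/3121 E=5169/3121 G=6193/3121] → run C
t=8: vr[C=6144/3121 E=5169/3121 G=6193/3121] → run E
t=9: vr[C=6144/3121 E=8290/3121 G=6193/3121] → run C
t=10: vr[E=8290/3121 G=6193/3121] → run G
t=11: vr[E=8290/3121 G=9314/3121] → run E
t=12: vr[E=11411/3121 G=9314/3121] → run G
t=13: vr[E=11411/3121 G=12435/3121] → run E
t=14: vr[E=14532/3121 G=12435/3121] → run G
t=15: vr[E=14532/3121 G=15556/3121] → run E
t=16: vr[E=17653/3121 G=15556/3121] → run G
t=17: vr[E=17653/3121 G=18677/3121] → run E
t=18: vr[E=20774/3121 G=18677/3121] → run G
t=19: vr[E=20774/3121 G=21798/3121] → run E
t=20: vr[G=21798/3121] → run G
t=21: vr[G=24919/3121] → run G
t=22: (idle)
t=23: (idle)
t=24: (idle)
t=25: (idle)

vruntime(E, start of tick 15) = 14532/3121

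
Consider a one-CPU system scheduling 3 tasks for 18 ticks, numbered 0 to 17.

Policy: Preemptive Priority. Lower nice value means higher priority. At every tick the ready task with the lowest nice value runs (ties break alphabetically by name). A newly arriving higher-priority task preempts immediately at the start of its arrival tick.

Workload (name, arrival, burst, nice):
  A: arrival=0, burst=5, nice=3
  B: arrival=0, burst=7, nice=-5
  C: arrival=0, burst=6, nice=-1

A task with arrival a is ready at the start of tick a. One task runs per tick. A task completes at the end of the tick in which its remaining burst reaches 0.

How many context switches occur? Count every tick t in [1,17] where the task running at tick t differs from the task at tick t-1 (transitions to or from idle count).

context switches = 2

t=0: ready={A,B,C} → run B
t=1: ready={A,B,C} → run B
t=2: ready={A,B,C} → run B
t=3: ready={A,B,C} → run B
t=4: ready={A,B,C} → run B
t=5: ready={A,B,C} → run B
t=6: ready={A,B,C} → run B
t=7: ready={A,C} → run C
t=8: ready={A,C} → run C
t=9: ready={A,C} → run C
t=10: ready={A,C} → run C
t=11: ready={A,C} → run C
t=12: ready={A,C} → run C
t=13: ready={A} → run A
t=14: ready={A} → run A
t=15: ready={A} → run A
t=16: ready={A} → run A
t=17: ready={A} → run A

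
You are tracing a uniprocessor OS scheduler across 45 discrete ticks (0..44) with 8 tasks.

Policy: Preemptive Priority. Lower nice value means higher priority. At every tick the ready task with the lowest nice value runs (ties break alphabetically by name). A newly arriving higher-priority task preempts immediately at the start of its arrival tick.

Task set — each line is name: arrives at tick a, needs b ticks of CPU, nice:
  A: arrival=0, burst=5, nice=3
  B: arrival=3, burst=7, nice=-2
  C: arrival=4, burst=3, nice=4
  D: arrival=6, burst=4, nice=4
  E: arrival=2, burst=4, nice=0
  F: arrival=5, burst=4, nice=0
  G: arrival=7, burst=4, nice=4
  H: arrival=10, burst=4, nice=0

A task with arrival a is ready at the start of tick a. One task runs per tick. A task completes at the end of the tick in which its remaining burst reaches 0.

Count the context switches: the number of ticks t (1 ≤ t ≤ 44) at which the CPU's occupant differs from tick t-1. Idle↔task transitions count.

context switches = 10

t=0: ready={A} → run A
t=1: ready={A} → run A
t=2: ready={A,E} → run E
t=3: ready={A,B,E} → run B
t=4: ready={A,B,C,E} → run B
t=5: ready={A,B,C,E,F} → run B
t=6: ready={A,B,C,D,E,F} → run B
t=7: ready={A,B,C,D,E,F,G} → run B
t=8: ready={A,B,C,D,E,F,G} → run B
t=9: ready={A,B,C,D,E,F,G} → run B
t=10: ready={A,C,D,E,F,G,H} → run E
t=11: ready={A,C,D,E,F,G,H} → run E
t=12: ready={A,C,D,E,F,G,H} → run E
t=13: ready={A,C,D,F,G,H} → run F
t=14: ready={A,C,D,F,G,H} → run F
t=15: ready={A,C,D,F,G,H} → run F
t=16: ready={A,C,D,F,G,H} → run F
t=17: ready={A,C,D,G,H} → run H
t=18: ready={A,C,D,G,H} → run H
t=19: ready={A,C,D,G,H} → run H
t=20: ready={A,C,D,G,H} → run H
t=21: ready={A,C,D,G} → run A
t=22: ready={A,C,D,G} → run A
t=23: ready={A,C,D,G} → run A
t=24: ready={C,D,G} → run C
t=25: ready={C,D,G} → run C
t=26: ready={C,D,G} → run C
t=27: ready={D,G} → run D
t=28: ready={D,G} → run D
t=29: ready={D,G} → run D
t=30: ready={D,G} → run D
t=31: ready={G} → run G
t=32: ready={G} → run G
t=33: ready={G} → run G
t=34: ready={G} → run G
t=35: (idle)
t=36: (idle)
t=37: (idle)
t=38: (idle)
t=39: (idle)
t=40: (idle)
t=41: (idle)
t=42: (idle)
t=43: (idle)
t=44: (idle)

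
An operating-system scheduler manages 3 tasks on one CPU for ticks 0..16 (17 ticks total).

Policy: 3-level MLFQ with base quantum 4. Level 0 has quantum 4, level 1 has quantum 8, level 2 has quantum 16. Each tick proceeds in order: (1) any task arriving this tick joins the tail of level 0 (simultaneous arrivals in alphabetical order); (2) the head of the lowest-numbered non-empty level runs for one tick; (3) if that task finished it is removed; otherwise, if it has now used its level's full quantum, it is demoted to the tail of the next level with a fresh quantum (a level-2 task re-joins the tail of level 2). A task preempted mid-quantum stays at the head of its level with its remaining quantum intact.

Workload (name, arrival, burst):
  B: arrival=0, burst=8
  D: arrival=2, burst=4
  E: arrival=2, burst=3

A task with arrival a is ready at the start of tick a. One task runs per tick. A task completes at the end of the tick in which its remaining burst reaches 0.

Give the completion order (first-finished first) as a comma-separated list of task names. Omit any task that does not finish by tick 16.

t=0: L0/L1/L2 = B/-/- → run B
t=1: L0/L1/L2 = B/-/- → run B
t=2: L0/L1/L2 = BDE/-/- → run B
t=3: L0/L1/L2 = BDE/-/- → run B
t=4: L0/L1/L2 = DE/B/- → run D
t=5: L0/L1/L2 = DE/B/- → run D
t=6: L0/L1/L2 = DE/B/- → run D
t=7: L0/L1/L2 = DE/B/- → run D
t=8: L0/L1/L2 = E/B/- → run E
t=9: L0/L1/L2 = E/B/- → run E
t=10: L0/L1/L2 = E/B/- → run E
t=11: L0/L1/L2 = -/B/- → run B
t=12: L0/L1/L2 = -/B/- → run B
t=13: L0/L1/L2 = -/B/- → run B
t=14: L0/L1/L2 = -/B/- → run B
t=15: (idle)
t=16: (idle)

completion order = D, E, B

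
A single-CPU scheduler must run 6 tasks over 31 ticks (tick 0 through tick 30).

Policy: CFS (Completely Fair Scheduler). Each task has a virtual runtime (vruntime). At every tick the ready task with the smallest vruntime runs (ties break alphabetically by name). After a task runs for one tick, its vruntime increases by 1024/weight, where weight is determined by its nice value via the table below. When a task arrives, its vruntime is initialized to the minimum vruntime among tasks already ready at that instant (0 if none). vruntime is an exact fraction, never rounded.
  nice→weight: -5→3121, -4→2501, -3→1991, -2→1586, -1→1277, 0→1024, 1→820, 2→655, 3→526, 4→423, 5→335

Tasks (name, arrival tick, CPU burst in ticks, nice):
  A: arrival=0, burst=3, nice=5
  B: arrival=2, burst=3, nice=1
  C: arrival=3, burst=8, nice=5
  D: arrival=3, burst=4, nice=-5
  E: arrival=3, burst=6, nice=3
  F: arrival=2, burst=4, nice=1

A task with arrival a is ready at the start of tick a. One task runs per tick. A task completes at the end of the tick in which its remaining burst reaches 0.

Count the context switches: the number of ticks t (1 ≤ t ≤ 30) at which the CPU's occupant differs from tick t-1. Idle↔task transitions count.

t=0: vr[A=0] → run A
t=1: vr[A=1024/335] → run A
t=2: vr[A=2048/335 B=2048/335 F=2048/335] → run A
t=3: vr[B=2048/335 C=2048/335 D=2048/335 E=2048/335 F=2048/335] → run B
t=4: vr[B=20224/2747 C=2048/335 D=2048/335 E=2048/335 F=2048/335] → run C
t=5: vr[B=20224/2747 C=3072/335 D=2048/335 E=2048/335 F=2048/335] → run D
t=6: vr[B=20224/2747 C=3072/335 D=6734848/1045535 E=2048/335 F=2048/335] → run E
t=7: vr[B=20224/2747 C=3072/335 D=6734848/1045535 E=710144/88105 F=2048/335] → run F
t=8: vr[B=20224/2747 C=3072/335 D=6734848/1045535 E=710144/88105 F=20224/2747] → run D
t=9: vr[B=20224/2747 C=3072/335 D=7077888/1045535 E=710144/88105 F=20224/2747] → run D
t=10: vr[B=20224/2747 C=3072/335 D=7420928/1045535 E=710144/88105 F=20224/2747] → run D
t=11: vr[B=20224/2747 C=3072/335 E=710144/88105 F=20224/2747] → run B
t=12: vr[B=118272/13735 C=3072/335 E=710144/88105 F=20224/2747] → run F
t=13: vr[B=118272/13735 C=3072/335 E=710144/88105 F=118272/13735] → run E
t=14: vr[B=118272/13735 C=3072/335 E=881664/88105 F=118272/13735] → run B
t=15: vr[C=3072/335 E=881664/88105 F=118272/13735] → run F
t=16: vr[C=3072/335 E=881664/88105 F=135424/13735] → run C
t=17: vr[C=4096/335 E=881664/88105 F=135424/13735] → run F
t=18: vr[C=4096/335 E=881664/88105] → run E
t=19: vr[C=4096/335 E=1053184/88105] → run E
t=20: vr[C=4096/335 E=1224704/88105] → run C
t=21: vr[C=1024/67 E=1224704/88105] → run E
t=22: vr[C=1024/67 E=1396224/88105] → run C
t=23: vr[C=6144/335 E=1396224/88105] → run E
t=24: vr[C=6144/335] → run C
t=25: vr[C=7168/335] → run C
t=26: vr[C=8192/335] → run C
t=27: vr[C=9216/335] → run C
t=28: (idle)
t=29: (idle)
t=30: (idle)

context switches = 20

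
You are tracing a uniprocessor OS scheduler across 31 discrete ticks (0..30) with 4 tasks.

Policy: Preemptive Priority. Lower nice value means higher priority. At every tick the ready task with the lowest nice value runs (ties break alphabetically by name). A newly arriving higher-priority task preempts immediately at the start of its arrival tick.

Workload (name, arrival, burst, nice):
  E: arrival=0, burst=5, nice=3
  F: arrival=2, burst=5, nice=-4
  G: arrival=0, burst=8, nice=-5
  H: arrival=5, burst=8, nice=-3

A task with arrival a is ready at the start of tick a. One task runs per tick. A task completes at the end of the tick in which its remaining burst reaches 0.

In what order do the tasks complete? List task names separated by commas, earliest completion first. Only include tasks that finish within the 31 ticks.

completion order = G, F, H, E

t=0: ready={E,G} → run G
t=1: ready={E,G} → run G
t=2: ready={E,F,G} → run G
t=3: ready={E,F,G} → run G
t=4: ready={E,F,G} → run G
t=5: ready={E,F,G,H} → run G
t=6: ready={E,F,G,H} → run G
t=7: ready={E,F,G,H} → run G
t=8: ready={E,F,H} → run F
t=9: ready={E,F,H} → run F
t=10: ready={E,F,H} → run F
t=11: ready={E,F,H} → run F
t=12: ready={E,F,H} → run F
t=13: ready={E,H} → run H
t=14: ready={E,H} → run H
t=15: ready={E,H} → run H
t=16: ready={E,H} → run H
t=17: ready={E,H} → run H
t=18: ready={E,H} → run H
t=19: ready={E,H} → run H
t=20: ready={E,H} → run H
t=21: ready={E} → run E
t=22: ready={E} → run E
t=23: ready={E} → run E
t=24: ready={E} → run E
t=25: ready={E} → run E
t=26: (idle)
t=27: (idle)
t=28: (idle)
t=29: (idle)
t=30: (idle)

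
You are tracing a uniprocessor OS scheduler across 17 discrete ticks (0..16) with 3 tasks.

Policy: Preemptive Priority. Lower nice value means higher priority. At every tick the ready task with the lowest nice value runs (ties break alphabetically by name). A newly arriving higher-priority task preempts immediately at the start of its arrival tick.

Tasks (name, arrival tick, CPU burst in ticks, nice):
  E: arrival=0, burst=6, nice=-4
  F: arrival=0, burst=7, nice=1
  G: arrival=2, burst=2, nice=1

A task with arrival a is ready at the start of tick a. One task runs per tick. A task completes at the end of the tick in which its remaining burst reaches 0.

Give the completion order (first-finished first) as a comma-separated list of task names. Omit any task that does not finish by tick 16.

t=0: ready={E,F} → run E
t=1: ready={E,F} → run E
t=2: ready={E,F,G} → run E
t=3: ready={E,F,G} → run E
t=4: ready={E,F,G} → run E
t=5: ready={E,F,G} → run E
t=6: ready={F,G} → run F
t=7: ready={F,G} → run F
t=8: ready={F,G} → run F
t=9: ready={F,G} → run F
t=10: ready={F,G} → run F
t=11: ready={F,G} → run F
t=12: ready={F,G} → run F
t=13: ready={G} → run G
t=14: ready={G} → run G
t=15: (idle)
t=16: (idle)

completion order = E, F, G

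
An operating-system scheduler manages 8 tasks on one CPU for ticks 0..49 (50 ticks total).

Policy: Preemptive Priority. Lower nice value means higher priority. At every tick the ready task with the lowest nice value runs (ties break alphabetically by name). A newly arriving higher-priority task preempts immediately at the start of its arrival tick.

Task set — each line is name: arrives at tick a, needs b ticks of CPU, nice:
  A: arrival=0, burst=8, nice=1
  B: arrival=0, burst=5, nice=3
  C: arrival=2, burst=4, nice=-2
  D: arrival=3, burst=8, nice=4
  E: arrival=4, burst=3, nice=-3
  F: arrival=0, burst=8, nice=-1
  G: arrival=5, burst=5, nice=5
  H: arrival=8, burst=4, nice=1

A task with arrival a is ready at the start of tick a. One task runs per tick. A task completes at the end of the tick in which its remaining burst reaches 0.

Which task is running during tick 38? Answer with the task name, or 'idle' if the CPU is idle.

t=0: ready={A,B,F} → run F
t=1: ready={A,B,F} → run F
t=2: ready={A,B,C,F} → run C
t=3: ready={A,B,C,D,F} → run C
t=4: ready={A,B,C,D,E,F} → run E
t=5: ready={A,B,C,D,E,F,G} → run E
t=6: ready={A,B,C,D,E,F,G} → run E
t=7: ready={A,B,C,D,F,G} → run C
t=8: ready={A,B,C,D,F,G,H} → run C
t=9: ready={A,B,D,F,G,H} → run F
t=10: ready={A,B,D,F,G,H} → run F
t=11: ready={A,B,D,F,G,H} → run F
t=12: ready={A,B,D,F,G,H} → run F
t=13: ready={A,B,D,F,G,H} → run F
t=14: ready={A,B,D,F,G,H} → run F
t=15: ready={A,B,D,G,H} → run A
t=16: ready={A,B,D,G,H} → run A
t=17: ready={A,B,D,G,H} → run A
t=18: ready={A,B,D,G,H} → run A
t=19: ready={A,B,D,G,H} → run A
t=20: ready={A,B,D,G,H} → run A
t=21: ready={A,B,D,G,H} → run A
t=22: ready={A,B,D,G,H} → run A
t=23: ready={B,D,G,H} → run H
t=24: ready={B,D,G,H} → run H
t=25: ready={B,D,G,H} → run H
t=26: ready={B,D,G,H} → run H
t=27: ready={B,D,G} → run B
t=28: ready={B,D,G} → run B
t=29: ready={B,D,G} → run B
t=30: ready={B,D,G} → run B
t=31: ready={B,D,G} → run B
t=32: ready={D,G} → run D
t=33: ready={D,G} → run D
t=34: ready={D,G} → run D
t=35: ready={D,G} → run D
t=36: ready={D,G} → run D
t=37: ready={D,G} → run D
t=38: ready={D,G} → run D
t=39: ready={D,G} → run D
t=40: ready={G} → run G
t=41: ready={G} → run G
t=42: ready={G} → run G
t=43: ready={G} → run G
t=44: ready={G} → run G
t=45: (idle)
t=46: (idle)
t=47: (idle)
t=48: (idle)
t=49: (idle)

running at tick 38 = D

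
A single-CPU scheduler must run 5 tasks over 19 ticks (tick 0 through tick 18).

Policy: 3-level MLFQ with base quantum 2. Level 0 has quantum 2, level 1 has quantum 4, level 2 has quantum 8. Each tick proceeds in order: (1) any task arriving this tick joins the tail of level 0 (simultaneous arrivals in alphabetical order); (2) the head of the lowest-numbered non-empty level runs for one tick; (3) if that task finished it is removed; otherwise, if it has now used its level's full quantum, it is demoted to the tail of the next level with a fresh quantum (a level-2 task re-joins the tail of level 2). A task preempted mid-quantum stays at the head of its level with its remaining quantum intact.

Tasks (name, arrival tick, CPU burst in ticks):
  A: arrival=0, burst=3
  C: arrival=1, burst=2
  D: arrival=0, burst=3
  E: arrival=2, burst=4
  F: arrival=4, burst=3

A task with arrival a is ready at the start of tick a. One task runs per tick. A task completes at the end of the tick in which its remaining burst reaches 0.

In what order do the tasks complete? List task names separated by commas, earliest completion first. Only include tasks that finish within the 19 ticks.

t=0: L0/L1/L2 = AD/-/- → run A
t=1: L0/L1/L2 = ADC/-/- → run A
t=2: L0/L1/L2 = DCE/A/- → run D
t=3: L0/L1/L2 = DCE/A/- → run D
t=4: L0/L1/L2 = CEF/AD/- → run C
t=5: L0/L1/L2 = CEF/AD/- → run C
t=6: L0/L1/L2 = EF/AD/- → run E
t=7: L0/L1/L2 = EF/AD/- → run E
t=8: L0/L1/L2 = F/ADE/- → run F
t=9: L0/L1/L2 = F/ADE/- → run F
t=10: L0/L1/L2 = -/ADEF/- → run A
t=11: L0/L1/L2 = -/DEF/- → run D
t=12: L0/L1/L2 = -/EF/- → run E
t=13: L0/L1/L2 = -/EF/- → run E
t=14: L0/L1/L2 = -/F/- → run F
t=15: (idle)
t=16: (idle)
t=17: (idle)
t=18: (idle)

completion order = C, A, D, E, F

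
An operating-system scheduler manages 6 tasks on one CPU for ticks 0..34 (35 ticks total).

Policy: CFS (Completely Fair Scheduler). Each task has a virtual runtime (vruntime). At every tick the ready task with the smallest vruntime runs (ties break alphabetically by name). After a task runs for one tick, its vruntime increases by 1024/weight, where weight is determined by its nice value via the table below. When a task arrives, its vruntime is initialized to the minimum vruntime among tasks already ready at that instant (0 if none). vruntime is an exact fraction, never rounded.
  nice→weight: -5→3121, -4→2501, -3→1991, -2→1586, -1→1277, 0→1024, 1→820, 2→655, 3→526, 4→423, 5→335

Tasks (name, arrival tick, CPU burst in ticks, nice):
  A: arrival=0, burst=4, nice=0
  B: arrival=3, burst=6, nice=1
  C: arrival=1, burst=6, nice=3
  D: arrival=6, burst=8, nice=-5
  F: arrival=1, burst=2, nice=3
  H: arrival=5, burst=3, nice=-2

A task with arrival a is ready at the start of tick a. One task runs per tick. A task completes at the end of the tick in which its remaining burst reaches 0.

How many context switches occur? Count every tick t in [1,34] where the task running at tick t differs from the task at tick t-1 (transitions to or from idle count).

context switches = 25

t=0: vr[A=0] → run A
t=1: vr[A=1 C=1 F=1] → run A
t=2: vr[A=2 C=1 F=1] → run C
t=3: vr[A=2 B=1 C=775/263 F=1] → run B
t=4: vr[A=2 B=461/205 C=775/263 F=1] → run F
t=5: vr[A=2 B=461/205 C=775/263 F=775/263 H=2] → run A
t=6: vr[A=3 B=461/205 C=775/263 D=2 F=775/263 H=2] → run D
t=7: vr[A=3 B=461/205 C=775/263 D=7266/3121 F=775/263 H=2] → run H
t=8: vr[A=3 B=461/205 C=775/263 D=7266/3121 F=775/263 H=2098/793] → run B
t=9: vr[A=3 B=717/205 C=775/263 D=7266/3121 F=775/263 H=2098/793] → run D
t=10: vr[A=3 B=717/205 C=775/263 D=8290/3121 F=775/263 H=2098/793] → run H
t=11: vr[A=3 B=717/205 C=775/263 D=8290/3121 F=775/263 H=2610/793] → run D
t=12: vr[A=3 B=717/205 C=775/263 D=9314/3121 F=775/263 H=2610/793] → run C
t=13: vr[A=3 B=717/205 C=1287/263 D=9314/3121 F=775/263 H=2610/793] → run F
t=14: vr[A=3 B=717/205 C=1287/263 D=9314/3121 H=2610/793] → run D
t=15: vr[A=3 B=717/205 C=1287/263 D=10338/3121 H=2610/793] → run A
t=16: vr[B=717/205 C=1287/263 D=10338/3121 H=2610/793] → run H
t=17: vr[B=717/205 C=1287/263 D=10338/3121] → run D
t=18: vr[B=717/205 C=1287/263 D=11362/3121] → run B
t=19: vr[B=973/205 C=1287/263 D=11362/3121] → run D
t=20: vr[B=973/205 C=1287/263 D=12386/3121] → run D
t=21: vr[B=973/205 C=1287/263 D=13410/3121] → run D
t=22: vr[B=973/205 C=1287/263] → run B
t=23: vr[B=1229/205 C=1287/263] → run C
t=24: vr[B=1229/205 C=1799/263] → run B
t=25: vr[B=297/41 C=1799/263] → run C
t=26: vr[B=297/41 C=2311/263] → run B
t=27: vr[C=2311/263] → run C
t=28: vr[C=2823/263] → run C
t=29: (idle)
t=30: (idle)
t=31: (idle)
t=32: (idle)
t=33: (idle)
t=34: (idle)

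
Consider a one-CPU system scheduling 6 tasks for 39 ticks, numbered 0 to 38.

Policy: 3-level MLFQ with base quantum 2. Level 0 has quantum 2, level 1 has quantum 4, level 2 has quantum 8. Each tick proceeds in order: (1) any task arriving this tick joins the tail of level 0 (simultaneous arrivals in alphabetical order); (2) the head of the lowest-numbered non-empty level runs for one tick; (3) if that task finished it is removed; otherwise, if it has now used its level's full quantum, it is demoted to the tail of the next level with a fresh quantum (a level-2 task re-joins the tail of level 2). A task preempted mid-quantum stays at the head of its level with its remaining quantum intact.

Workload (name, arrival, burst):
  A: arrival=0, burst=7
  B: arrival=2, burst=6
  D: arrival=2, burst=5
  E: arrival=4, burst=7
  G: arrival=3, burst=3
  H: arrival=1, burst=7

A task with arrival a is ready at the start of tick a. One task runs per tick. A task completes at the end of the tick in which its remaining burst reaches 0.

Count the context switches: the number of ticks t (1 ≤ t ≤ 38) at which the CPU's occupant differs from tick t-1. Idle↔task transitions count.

t=0: L0/L1/L2 = A/-/- → run A
t=1: L0/L1/L2 = AH/-/- → run A
t=2: L0/L1/L2 = HBD/A/- → run H
t=3: L0/L1/L2 = HBDG/A/- → run H
t=4: L0/L1/L2 = BDGE/AH/- → run B
t=5: L0/L1/L2 = BDGE/AH/- → run B
t=6: L0/L1/L2 = DGE/AHB/- → run D
t=7: L0/L1/L2 = DGE/AHB/- → run D
t=8: L0/L1/L2 = GE/AHBD/- → run G
t=9: L0/L1/L2 = GE/AHBD/- → run G
t=10: L0/L1/L2 = E/AHBDG/- → run E
t=11: L0/L1/L2 = E/AHBDG/- → run E
t=12: L0/L1/L2 = -/AHBDGE/- → run A
t=13: L0/L1/L2 = -/AHBDGE/- → run A
t=14: L0/L1/L2 = -/AHBDGE/- → run A
t=15: L0/L1/L2 = -/AHBDGE/- → run A
t=16: L0/L1/L2 = -/HBDGE/A → run H
t=17: L0/L1/L2 = -/HBDGE/A → run H
t=18: L0/L1/L2 = -/HBDGE/A → run H
t=19: L0/L1/L2 = -/HBDGE/A → run H
t=20: L0/L1/L2 = -/BDGE/AH → run B
t=21: L0/L1/L2 = -/BDGE/AH → run B
t=22: L0/L1/L2 = -/BDGE/AH → run B
t=23: L0/L1/L2 = -/BDGE/AH → run B
t=24: L0/L1/L2 = -/DGE/AH → run D
t=25: L0/L1/L2 = -/DGE/AH → run D
t=26: L0/L1/L2 = -/DGE/AH → run D
t=27: L0/L1/L2 = -/GE/AH → run G
t=28: L0/L1/L2 = -/E/AH → run E
t=29: L0/L1/L2 = -/E/AH → run E
t=30: L0/L1/L2 = -/E/AH → run E
t=31: L0/L1/L2 = -/E/AH → run E
t=32: L0/L1/L2 = -/-/AHE → run A
t=33: L0/L1/L2 = -/-/HE → run H
t=34: L0/L1/L2 = -/-/E → run E
t=35: (idle)
t=36: (idle)
t=37: (idle)
t=38: (idle)

context switches = 15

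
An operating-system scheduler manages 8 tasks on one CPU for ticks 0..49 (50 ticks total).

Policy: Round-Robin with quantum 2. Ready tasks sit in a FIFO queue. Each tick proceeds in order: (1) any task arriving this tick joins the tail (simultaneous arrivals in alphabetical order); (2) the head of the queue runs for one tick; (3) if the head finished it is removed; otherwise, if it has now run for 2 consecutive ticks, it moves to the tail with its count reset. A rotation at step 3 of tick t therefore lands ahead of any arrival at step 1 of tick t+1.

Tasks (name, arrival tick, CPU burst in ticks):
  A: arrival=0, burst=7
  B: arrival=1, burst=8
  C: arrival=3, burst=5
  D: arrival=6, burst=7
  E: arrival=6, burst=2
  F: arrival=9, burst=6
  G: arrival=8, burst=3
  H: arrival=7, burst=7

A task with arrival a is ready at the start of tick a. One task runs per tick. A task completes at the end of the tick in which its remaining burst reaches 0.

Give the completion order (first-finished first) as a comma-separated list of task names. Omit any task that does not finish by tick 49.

completion order = E, A, C, G, B, F, D, H

t=0: queue=[A] q_used=0 → run A
t=1: queue=[A,B] q_used=1 → run A
t=2: queue=[B,A] q_used=0 → run B
t=3: queue=[B,A,C] q_used=1 → run B
t=4: queue=[A,C,B] q_used=0 → run A
t=5: queue=[A,C,B] q_used=1 → run A
t=6: queue=[C,B,A,D,E] q_used=0 → run C
t=7: queue=[C,B,A,D,E,H] q_used=1 → run C
t=8: queue=[B,A,D,E,H,C,G] q_used=0 → run B
t=9: queue=[B,A,D,E,H,C,G,F] q_used=1 → run B
t=10: queue=[A,D,E,H,C,G,F,B] q_used=0 → run A
t=11: queue=[A,D,E,H,C,G,F,B] q_used=1 → run A
t=12: queue=[D,E,H,C,G,F,B,A] q_used=0 → run D
t=13: queue=[D,E,H,C,G,F,B,A] q_used=1 → run D
t=14: queue=[E,H,C,G,F,B,A,D] q_used=0 → run E
t=15: queue=[E,H,C,G,F,B,A,D] q_used=1 → run E
t=16: queue=[H,C,G,F,B,A,D] q_used=0 → run H
t=17: queue=[H,C,G,F,B,A,D] q_used=1 → run H
t=18: queue=[C,G,F,B,A,D,H] q_used=0 → run C
t=19: queue=[C,G,F,B,A,D,H] q_used=1 → run C
t=20: queue=[G,F,B,A,D,H,C] q_used=0 → run G
t=21: queue=[G,F,B,A,D,H,C] q_used=1 → run G
t=22: queue=[F,B,A,D,H,C,G] q_used=0 → run F
t=23: queue=[F,B,A,D,H,C,G] q_used=1 → run F
t=24: queue=[B,A,D,H,C,G,F] q_used=0 → run B
t=25: queue=[B,A,D,H,C,G,F] q_used=1 → run B
t=26: queue=[A,D,H,C,G,F,B] q_used=0 → run A
t=27: queue=[D,H,C,G,F,B] q_used=0 → run D
t=28: queue=[D,H,C,G,F,B] q_used=1 → run D
t=29: queue=[H,C,G,F,B,D] q_used=0 → run H
t=30: queue=[H,C,G,F,B,D] q_used=1 → run H
t=31: queue=[C,G,F,B,D,H] q_used=0 → run C
t=32: queue=[G,F,B,D,H] q_used=0 → run G
t=33: queue=[F,B,D,H] q_used=0 → run F
t=34: queue=[F,B,D,H] q_used=1 → run F
t=35: queue=[B,D,H,F] q_used=0 → run B
t=36: queue=[B,D,H,F] q_used=1 → run B
t=37: queue=[D,H,F] q_used=0 → run D
t=38: queue=[D,H,F] q_used=1 → run D
t=39: queue=[H,F,D] q_used=0 → run H
t=40: queue=[H,F,D] q_used=1 → run H
t=41: queue=[F,D,H] q_used=0 → run F
t=42: queue=[F,D,H] q_used=1 → run F
t=43: queue=[D,H] q_used=0 → run D
t=44: queue=[H] q_used=0 → run H
t=45: (idle)
t=46: (idle)
t=47: (idle)
t=48: (idle)
t=49: (idle)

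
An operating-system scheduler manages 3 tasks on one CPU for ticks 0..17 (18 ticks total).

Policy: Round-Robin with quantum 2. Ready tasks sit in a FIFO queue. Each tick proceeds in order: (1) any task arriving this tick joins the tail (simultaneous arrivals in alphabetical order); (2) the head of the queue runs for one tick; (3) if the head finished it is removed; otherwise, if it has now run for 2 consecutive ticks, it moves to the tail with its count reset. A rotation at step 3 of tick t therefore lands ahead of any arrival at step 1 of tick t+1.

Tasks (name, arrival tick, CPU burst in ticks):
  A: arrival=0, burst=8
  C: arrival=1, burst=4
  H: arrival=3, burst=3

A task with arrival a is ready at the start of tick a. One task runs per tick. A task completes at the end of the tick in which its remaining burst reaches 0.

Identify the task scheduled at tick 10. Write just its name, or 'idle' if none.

t=0: queue=[A] q_used=0 → run A
t=1: queue=[A,C] q_used=1 → run A
t=2: queue=[C,A] q_used=0 → run C
t=3: queue=[C,A,H] q_used=1 → run C
t=4: queue=[A,H,C] q_used=0 → run A
t=5: queue=[A,H,C] q_used=1 → run A
t=6: queue=[H,C,A] q_used=0 → run H
t=7: queue=[H,C,A] q_used=1 → run H
t=8: queue=[C,A,H] q_used=0 → run C
t=9: queue=[C,A,H] q_used=1 → run C
t=10: queue=[A,H] q_used=0 → run A
t=11: queue=[A,H] q_used=1 → run A
t=12: queue=[H,A] q_used=0 → run H
t=13: queue=[A] q_used=0 → run A
t=14: queue=[A] q_used=1 → run A
t=15: (idle)
t=16: (idle)
t=17: (idle)

running at tick 10 = A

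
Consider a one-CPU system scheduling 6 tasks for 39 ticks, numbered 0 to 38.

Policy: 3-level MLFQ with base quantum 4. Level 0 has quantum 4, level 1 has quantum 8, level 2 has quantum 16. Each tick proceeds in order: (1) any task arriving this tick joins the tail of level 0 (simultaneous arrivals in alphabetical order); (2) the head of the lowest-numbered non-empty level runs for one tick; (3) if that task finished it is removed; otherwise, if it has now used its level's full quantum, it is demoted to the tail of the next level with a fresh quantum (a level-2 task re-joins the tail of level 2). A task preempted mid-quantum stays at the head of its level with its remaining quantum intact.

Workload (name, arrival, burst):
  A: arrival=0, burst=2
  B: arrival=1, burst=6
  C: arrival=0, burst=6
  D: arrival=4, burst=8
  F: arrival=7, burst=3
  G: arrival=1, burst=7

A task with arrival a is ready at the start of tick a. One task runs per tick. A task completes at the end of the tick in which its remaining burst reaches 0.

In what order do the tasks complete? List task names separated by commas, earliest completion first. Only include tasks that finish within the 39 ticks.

t=0: L0/L1/L2 = AC/-/- → run A
t=1: L0/L1/L2 = ACBG/-/- → run A
t=2: L0/L1/L2 = CBG/-/- → run C
t=3: L0/L1/L2 = CBG/-/- → run C
t=4: L0/L1/L2 = CBGD/-/- → run C
t=5: L0/L1/L2 = CBGD/-/- → run C
t=6: L0/L1/L2 = BGD/C/- → run B
t=7: L0/L1/L2 = BGDF/C/- → run B
t=8: L0/L1/L2 = BGDF/C/- → run B
t=9: L0/L1/L2 = BGDF/C/- → run B
t=10: L0/L1/L2 = GDF/CB/- → run G
t=11: L0/L1/L2 = GDF/CB/- → run G
t=12: L0/L1/L2 = GDF/CB/- → run G
t=13: L0/L1/L2 = GDF/CB/- → run G
t=14: L0/L1/L2 = DF/CBG/- → run D
t=15: L0/L1/L2 = DF/CBG/- → run D
t=16: L0/L1/L2 = DF/CBG/- → run D
t=17: L0/L1/L2 = DF/CBG/- → run D
t=18: L0/L1/L2 = F/CBGD/- → run F
t=19: L0/L1/L2 = F/CBGD/- → run F
t=20: L0/L1/L2 = F/CBGD/- → run F
t=21: L0/L1/L2 = -/CBGD/- → run C
t=22: L0/L1/L2 = -/CBGD/- → run C
t=23: L0/L1/L2 = -/BGD/- → run B
t=24: L0/L1/L2 = -/BGD/- → run B
t=25: L0/L1/L2 = -/GD/- → run G
t=26: L0/L1/L2 = -/GD/- → run G
t=27: L0/L1/L2 = -/GD/- → run G
t=28: L0/L1/L2 = -/D/- → run D
t=29: L0/L1/L2 = -/D/- → run D
t=30: L0/L1/L2 = -/D/- → run D
t=31: L0/L1/L2 = -/D/- → run D
t=32: (idle)
t=33: (idle)
t=34: (idle)
t=35: (idle)
t=36: (idle)
t=37: (idle)
t=38: (idle)

completion order = A, F, C, B, G, D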